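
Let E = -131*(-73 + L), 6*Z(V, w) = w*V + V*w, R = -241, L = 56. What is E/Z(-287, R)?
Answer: 6681/69167 ≈ 0.096592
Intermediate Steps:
Z(V, w) = V*w/3 (Z(V, w) = (w*V + V*w)/6 = (V*w + V*w)/6 = (2*V*w)/6 = V*w/3)
E = 2227 (E = -131*(-73 + 56) = -131*(-17) = 2227)
E/Z(-287, R) = 2227/(((1/3)*(-287)*(-241))) = 2227/(69167/3) = 2227*(3/69167) = 6681/69167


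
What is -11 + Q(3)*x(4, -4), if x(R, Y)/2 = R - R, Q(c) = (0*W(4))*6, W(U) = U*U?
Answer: -11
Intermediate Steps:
W(U) = U²
Q(c) = 0 (Q(c) = (0*4²)*6 = (0*16)*6 = 0*6 = 0)
x(R, Y) = 0 (x(R, Y) = 2*(R - R) = 2*0 = 0)
-11 + Q(3)*x(4, -4) = -11 + 0*0 = -11 + 0 = -11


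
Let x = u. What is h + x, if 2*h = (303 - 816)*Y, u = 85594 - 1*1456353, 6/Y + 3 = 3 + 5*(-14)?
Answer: -95951591/70 ≈ -1.3707e+6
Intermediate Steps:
Y = -3/35 (Y = 6/(-3 + (3 + 5*(-14))) = 6/(-3 + (3 - 70)) = 6/(-3 - 67) = 6/(-70) = 6*(-1/70) = -3/35 ≈ -0.085714)
u = -1370759 (u = 85594 - 1456353 = -1370759)
h = 1539/70 (h = ((303 - 816)*(-3/35))/2 = (-513*(-3/35))/2 = (½)*(1539/35) = 1539/70 ≈ 21.986)
x = -1370759
h + x = 1539/70 - 1370759 = -95951591/70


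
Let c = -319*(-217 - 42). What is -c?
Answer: -82621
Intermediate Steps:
c = 82621 (c = -319*(-259) = 82621)
-c = -1*82621 = -82621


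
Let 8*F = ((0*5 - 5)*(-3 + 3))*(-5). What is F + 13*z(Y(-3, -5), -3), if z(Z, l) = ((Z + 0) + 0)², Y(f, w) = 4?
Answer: 208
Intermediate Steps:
F = 0 (F = (((0*5 - 5)*(-3 + 3))*(-5))/8 = (((0 - 5)*0)*(-5))/8 = (-5*0*(-5))/8 = (0*(-5))/8 = (⅛)*0 = 0)
z(Z, l) = Z² (z(Z, l) = (Z + 0)² = Z²)
F + 13*z(Y(-3, -5), -3) = 0 + 13*4² = 0 + 13*16 = 0 + 208 = 208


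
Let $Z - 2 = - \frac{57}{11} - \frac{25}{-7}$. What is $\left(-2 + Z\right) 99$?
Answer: $- \frac{1116}{7} \approx -159.43$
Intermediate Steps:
$Z = \frac{30}{77}$ ($Z = 2 - \left(- \frac{25}{7} + \frac{57}{11}\right) = 2 - \frac{124}{77} = \frac{30}{77} \approx 0.38961$)
$\left(-2 + Z\right) 99 = \left(-2 + \frac{30}{77}\right) 99 = \left(- \frac{124}{77}\right) 99 = - \frac{1116}{7}$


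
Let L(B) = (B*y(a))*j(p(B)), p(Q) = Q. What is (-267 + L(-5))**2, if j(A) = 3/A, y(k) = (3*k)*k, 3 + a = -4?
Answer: 30276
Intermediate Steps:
a = -7 (a = -3 - 4 = -7)
y(k) = 3*k**2
L(B) = 441 (L(B) = (B*(3*(-7)**2))*(3/B) = (B*(3*49))*(3/B) = (B*147)*(3/B) = (147*B)*(3/B) = 441)
(-267 + L(-5))**2 = (-267 + 441)**2 = 174**2 = 30276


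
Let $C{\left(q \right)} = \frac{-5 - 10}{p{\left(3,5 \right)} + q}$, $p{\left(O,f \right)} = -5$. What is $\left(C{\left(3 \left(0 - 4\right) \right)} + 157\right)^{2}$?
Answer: $\frac{7203856}{289} \approx 24927.0$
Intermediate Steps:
$C{\left(q \right)} = - \frac{15}{-5 + q}$ ($C{\left(q \right)} = \frac{-5 - 10}{-5 + q} = - \frac{15}{-5 + q}$)
$\left(C{\left(3 \left(0 - 4\right) \right)} + 157\right)^{2} = \left(- \frac{15}{-5 + 3 \left(0 - 4\right)} + 157\right)^{2} = \left(- \frac{15}{-5 + 3 \left(-4\right)} + 157\right)^{2} = \left(- \frac{15}{-5 - 12} + 157\right)^{2} = \left(- \frac{15}{-17} + 157\right)^{2} = \left(\left(-15\right) \left(- \frac{1}{17}\right) + 157\right)^{2} = \left(\frac{15}{17} + 157\right)^{2} = \left(\frac{2684}{17}\right)^{2} = \frac{7203856}{289}$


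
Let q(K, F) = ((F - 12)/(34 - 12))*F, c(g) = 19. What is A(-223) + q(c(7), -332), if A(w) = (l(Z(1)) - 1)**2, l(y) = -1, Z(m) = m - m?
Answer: 57148/11 ≈ 5195.3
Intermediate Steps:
Z(m) = 0
A(w) = 4 (A(w) = (-1 - 1)**2 = (-2)**2 = 4)
q(K, F) = F*(-6/11 + F/22) (q(K, F) = ((-12 + F)/22)*F = ((-12 + F)*(1/22))*F = (-6/11 + F/22)*F = F*(-6/11 + F/22))
A(-223) + q(c(7), -332) = 4 + (1/22)*(-332)*(-12 - 332) = 4 + (1/22)*(-332)*(-344) = 4 + 57104/11 = 57148/11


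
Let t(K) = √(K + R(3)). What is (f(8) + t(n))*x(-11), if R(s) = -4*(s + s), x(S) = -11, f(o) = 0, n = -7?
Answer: -11*I*√31 ≈ -61.245*I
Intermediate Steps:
R(s) = -8*s
t(K) = √(-24 + K) (t(K) = √(K - 8*3) = √(K - 24) = √(-24 + K))
(f(8) + t(n))*x(-11) = (0 + √(-24 - 7))*(-11) = (0 + √(-31))*(-11) = (0 + I*√31)*(-11) = (I*√31)*(-11) = -11*I*√31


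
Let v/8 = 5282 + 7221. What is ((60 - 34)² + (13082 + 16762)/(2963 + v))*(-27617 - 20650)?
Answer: -373527887328/11443 ≈ -3.2642e+7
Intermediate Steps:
v = 100024 (v = 8*(5282 + 7221) = 8*12503 = 100024)
((60 - 34)² + (13082 + 16762)/(2963 + v))*(-27617 - 20650) = ((60 - 34)² + (13082 + 16762)/(2963 + 100024))*(-27617 - 20650) = (26² + 29844/102987)*(-48267) = (676 + 29844*(1/102987))*(-48267) = (676 + 3316/11443)*(-48267) = (7738784/11443)*(-48267) = -373527887328/11443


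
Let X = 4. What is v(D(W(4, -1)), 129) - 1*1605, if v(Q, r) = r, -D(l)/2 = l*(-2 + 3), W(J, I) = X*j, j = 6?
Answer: -1476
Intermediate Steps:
W(J, I) = 24 (W(J, I) = 4*6 = 24)
D(l) = -2*l (D(l) = -2*l*(-2 + 3) = -2*l)
v(D(W(4, -1)), 129) - 1*1605 = 129 - 1*1605 = 129 - 1605 = -1476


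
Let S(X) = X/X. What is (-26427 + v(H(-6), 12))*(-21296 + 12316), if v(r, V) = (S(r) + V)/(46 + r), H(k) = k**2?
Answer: 9729834490/41 ≈ 2.3731e+8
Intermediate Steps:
S(X) = 1
v(r, V) = (1 + V)/(46 + r)
(-26427 + v(H(-6), 12))*(-21296 + 12316) = (-26427 + (1 + 12)/(46 + (-6)**2))*(-21296 + 12316) = (-26427 + 13/(46 + 36))*(-8980) = (-26427 + 13/82)*(-8980) = -2167001/82*(-8980) = 9729834490/41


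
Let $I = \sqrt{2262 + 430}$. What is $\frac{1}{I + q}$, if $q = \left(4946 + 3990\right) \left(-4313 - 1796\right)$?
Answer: $- \frac{13647506}{745017680079471} - \frac{\sqrt{673}}{1490035360158942} \approx -1.8318 \cdot 10^{-8}$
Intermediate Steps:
$q = -54590024$ ($q = 8936 \left(-6109\right) = -54590024$)
$I = 2 \sqrt{673}$ ($I = \sqrt{2692} = 2 \sqrt{673} \approx 51.884$)
$\frac{1}{I + q} = \frac{1}{2 \sqrt{673} - 54590024} = \frac{1}{-54590024 + 2 \sqrt{673}}$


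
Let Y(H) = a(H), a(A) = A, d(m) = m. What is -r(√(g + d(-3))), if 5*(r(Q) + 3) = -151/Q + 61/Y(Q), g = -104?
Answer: 3 - 18*I*√107/107 ≈ 3.0 - 1.7401*I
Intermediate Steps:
Y(H) = H
r(Q) = -3 - 18/Q (r(Q) = -3 + (-151/Q + 61/Q)/5 = -3 + (-90/Q)/5 = -3 - 18/Q)
-r(√(g + d(-3))) = -(-3 - 18/√(-104 - 3)) = -(-3 - 18*(-I*√107/107)) = -(-3 - (-18)*I*√107/107) = -(-3 + 18*I*√107/107) = 3 - 18*I*√107/107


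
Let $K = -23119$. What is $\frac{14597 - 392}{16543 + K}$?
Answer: $- \frac{4735}{2192} \approx -2.1601$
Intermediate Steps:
$\frac{14597 - 392}{16543 + K} = \frac{14597 - 392}{16543 - 23119} = \frac{14205}{-6576} = 14205 \left(- \frac{1}{6576}\right) = - \frac{4735}{2192}$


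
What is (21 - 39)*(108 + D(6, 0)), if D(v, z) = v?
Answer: -2052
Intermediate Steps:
(21 - 39)*(108 + D(6, 0)) = (21 - 39)*(108 + 6) = -18*114 = -2052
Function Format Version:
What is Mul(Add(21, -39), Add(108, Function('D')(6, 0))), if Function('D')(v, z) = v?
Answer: -2052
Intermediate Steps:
Mul(Add(21, -39), Add(108, Function('D')(6, 0))) = Mul(Add(21, -39), Add(108, 6)) = Mul(-18, 114) = -2052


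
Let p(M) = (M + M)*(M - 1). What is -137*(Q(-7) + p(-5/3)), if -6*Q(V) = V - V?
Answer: -10960/9 ≈ -1217.8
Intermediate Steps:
p(M) = 2*M*(-1 + M) (p(M) = (2*M)*(-1 + M) = 2*M*(-1 + M))
Q(V) = 0 (Q(V) = -(V - V)/6 = -⅙*0 = 0)
-137*(Q(-7) + p(-5/3)) = -137*(0 + 2*(-5/3)*(-1 - 5/3)) = -137*(0 + 2*(-5/3)*(-8/3)) = -137*(0 + 80/9) = -137*80/9 = -10960/9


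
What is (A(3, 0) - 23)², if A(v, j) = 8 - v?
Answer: 324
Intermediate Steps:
(A(3, 0) - 23)² = ((8 - 1*3) - 23)² = ((8 - 3) - 23)² = (5 - 23)² = (-18)² = 324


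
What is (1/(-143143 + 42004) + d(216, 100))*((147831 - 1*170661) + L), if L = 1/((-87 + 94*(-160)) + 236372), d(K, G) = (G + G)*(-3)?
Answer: 306513275347729949/22376498055 ≈ 1.3698e+7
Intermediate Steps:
d(K, G) = -6*G (d(K, G) = (2*G)*(-3) = -6*G)
L = 1/221245 (L = 1/((-87 - 15040) + 236372) = 1/(-15127 + 236372) = 1/221245 ≈ 4.5199e-6)
(1/(-143143 + 42004) + d(216, 100))*((147831 - 1*170661) + L) = (1/(-143143 + 42004) - 6*100)*((147831 - 1*170661) + 1/221245) = (1/(-101139) - 600)*((147831 - 170661) + 1/221245) = (-1/101139 - 600)*(-22830 + 1/221245) = -60683401/101139*(-5051023349/221245) = 306513275347729949/22376498055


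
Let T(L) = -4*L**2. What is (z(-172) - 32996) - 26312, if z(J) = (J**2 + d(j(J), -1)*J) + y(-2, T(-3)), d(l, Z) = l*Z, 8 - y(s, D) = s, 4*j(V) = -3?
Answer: -29843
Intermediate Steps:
j(V) = -3/4 (j(V) = (1/4)*(-3) = -3/4)
y(s, D) = 8 - s
d(l, Z) = Z*l
z(J) = 10 + J**2 + 3*J/4 (z(J) = (J**2 + (-1*(-3/4))*J) + (8 - 1*(-2)) = (J**2 + 3*J/4) + (8 + 2) = (J**2 + 3*J/4) + 10 = 10 + J**2 + 3*J/4)
(z(-172) - 32996) - 26312 = ((10 + (-172)**2 + (3/4)*(-172)) - 32996) - 26312 = ((10 + 29584 - 129) - 32996) - 26312 = (29465 - 32996) - 26312 = -3531 - 26312 = -29843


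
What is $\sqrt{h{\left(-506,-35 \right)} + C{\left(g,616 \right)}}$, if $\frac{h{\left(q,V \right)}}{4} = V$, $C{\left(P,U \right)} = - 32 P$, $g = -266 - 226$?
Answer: $2 \sqrt{3901} \approx 124.92$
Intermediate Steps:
$g = -492$
$h{\left(q,V \right)} = 4 V$
$\sqrt{h{\left(-506,-35 \right)} + C{\left(g,616 \right)}} = \sqrt{4 \left(-35\right) - -15744} = \sqrt{-140 + 15744} = \sqrt{15604} = 2 \sqrt{3901}$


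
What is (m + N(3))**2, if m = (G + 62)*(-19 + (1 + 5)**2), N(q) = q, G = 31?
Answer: 2509056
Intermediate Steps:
m = 1581 (m = (31 + 62)*(-19 + (1 + 5)**2) = 93*(-19 + 6**2) = 93*(-19 + 36) = 93*17 = 1581)
(m + N(3))**2 = (1581 + 3)**2 = 1584**2 = 2509056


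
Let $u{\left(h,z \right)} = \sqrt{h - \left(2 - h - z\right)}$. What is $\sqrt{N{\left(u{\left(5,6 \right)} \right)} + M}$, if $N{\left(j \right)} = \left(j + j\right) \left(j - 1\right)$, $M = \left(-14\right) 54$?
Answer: $\sqrt{-728 - 2 \sqrt{14}} \approx 27.12 i$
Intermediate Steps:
$M = -756$
$u{\left(h,z \right)} = \sqrt{-2 + z + 2 h}$ ($u{\left(h,z \right)} = \sqrt{h + \left(-2 + h + z\right)} = \sqrt{-2 + z + 2 h}$)
$N{\left(j \right)} = 2 j \left(-1 + j\right)$
$\sqrt{N{\left(u{\left(5,6 \right)} \right)} + M} = \sqrt{2 \sqrt{-2 + 6 + 2 \cdot 5} \left(-1 + \sqrt{-2 + 6 + 2 \cdot 5}\right) - 756} = \sqrt{2 \sqrt{-2 + 6 + 10} \left(-1 + \sqrt{-2 + 6 + 10}\right) - 756} = \sqrt{2 \sqrt{14} \left(-1 + \sqrt{14}\right) - 756} = \sqrt{-756 + 2 \sqrt{14} \left(-1 + \sqrt{14}\right)}$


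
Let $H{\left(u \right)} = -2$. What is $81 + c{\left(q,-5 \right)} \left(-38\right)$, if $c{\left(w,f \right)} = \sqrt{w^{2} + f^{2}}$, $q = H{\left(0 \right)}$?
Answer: $81 - 38 \sqrt{29} \approx -123.64$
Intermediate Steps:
$q = -2$
$c{\left(w,f \right)} = \sqrt{f^{2} + w^{2}}$
$81 + c{\left(q,-5 \right)} \left(-38\right) = 81 + \sqrt{\left(-5\right)^{2} + \left(-2\right)^{2}} \left(-38\right) = 81 + \sqrt{25 + 4} \left(-38\right) = 81 + \sqrt{29} \left(-38\right) = 81 - 38 \sqrt{29}$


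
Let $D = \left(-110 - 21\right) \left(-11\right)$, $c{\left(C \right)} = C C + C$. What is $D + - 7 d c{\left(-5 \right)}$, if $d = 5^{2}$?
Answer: $-2059$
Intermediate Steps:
$c{\left(C \right)} = C + C^{2}$ ($c{\left(C \right)} = C^{2} + C = C + C^{2}$)
$d = 25$
$D = 1441$ ($D = \left(-131\right) \left(-11\right) = 1441$)
$D + - 7 d c{\left(-5 \right)} = 1441 + \left(-7\right) 25 \left(- 5 \left(1 - 5\right)\right) = 1441 - 175 \left(\left(-5\right) \left(-4\right)\right) = 1441 - 3500 = -2059$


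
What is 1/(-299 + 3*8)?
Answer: -1/275 ≈ -0.0036364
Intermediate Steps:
1/(-299 + 3*8) = 1/(-299 + 24) = 1/(-275) = -1/275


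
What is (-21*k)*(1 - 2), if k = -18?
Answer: -378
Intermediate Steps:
(-21*k)*(1 - 2) = (-21*(-18))*(1 - 2) = 378*(-1) = -378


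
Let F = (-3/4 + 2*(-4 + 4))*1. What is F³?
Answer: -27/64 ≈ -0.42188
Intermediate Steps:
F = -¾ (F = (-3*¼ + 2*0)*1 = (-¾ + 0)*1 = -¾*1 = -¾ ≈ -0.75000)
F³ = (-¾)³ = -27/64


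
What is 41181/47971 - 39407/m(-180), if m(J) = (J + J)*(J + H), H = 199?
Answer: 310295891/46874520 ≈ 6.6197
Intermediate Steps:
m(J) = 2*J*(199 + J) (m(J) = (J + J)*(J + 199) = (2*J)*(199 + J) = 2*J*(199 + J))
41181/47971 - 39407/m(-180) = 41181/47971 - 39407*(-1/(360*(199 - 180))) = 41181*(1/47971) - 39407/(2*(-180)*19) = 5883/6853 - 39407/(-6840) = 5883/6853 - 39407*(-1/6840) = 5883/6853 + 39407/6840 = 310295891/46874520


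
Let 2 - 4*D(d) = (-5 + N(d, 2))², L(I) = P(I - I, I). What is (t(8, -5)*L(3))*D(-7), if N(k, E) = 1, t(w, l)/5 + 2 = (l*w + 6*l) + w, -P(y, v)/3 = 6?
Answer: -20160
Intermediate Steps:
P(y, v) = -18 (P(y, v) = -3*6 = -18)
L(I) = -18
t(w, l) = -10 + 5*w + 30*l + 5*l*w (t(w, l) = -10 + 5*((l*w + 6*l) + w) = -10 + 5*((6*l + l*w) + w) = -10 + 5*(w + 6*l + l*w) = -10 + (5*w + 30*l + 5*l*w) = -10 + 5*w + 30*l + 5*l*w)
D(d) = -7/2 (D(d) = ½ - (-5 + 1)²/4 = ½ - ¼*(-4)² = ½ - ¼*16 = ½ - 4 = -7/2)
(t(8, -5)*L(3))*D(-7) = ((-10 + 5*8 + 30*(-5) + 5*(-5)*8)*(-18))*(-7/2) = ((-10 + 40 - 150 - 200)*(-18))*(-7/2) = -320*(-18)*(-7/2) = 5760*(-7/2) = -20160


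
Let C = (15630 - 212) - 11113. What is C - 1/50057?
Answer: 215495384/50057 ≈ 4305.0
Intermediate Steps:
C = 4305 (C = 15418 - 11113 = 4305)
C - 1/50057 = 4305 - 1/50057 = 215495384/50057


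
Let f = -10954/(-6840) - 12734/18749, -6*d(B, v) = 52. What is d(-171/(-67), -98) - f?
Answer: -614858353/64121580 ≈ -9.5889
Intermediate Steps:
d(B, v) = -26/3 (d(B, v) = -1/6*52 = -26/3)
f = 59137993/64121580 (f = -10954*(-1/6840) - 12734*1/18749 = 5477/3420 - 12734/18749 = 59137993/64121580 ≈ 0.92228)
d(-171/(-67), -98) - f = -26/3 - 1*59137993/64121580 = -26/3 - 59137993/64121580 = -614858353/64121580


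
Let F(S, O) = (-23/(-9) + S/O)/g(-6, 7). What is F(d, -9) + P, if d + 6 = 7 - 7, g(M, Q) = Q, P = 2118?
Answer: 133463/63 ≈ 2118.5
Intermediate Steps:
d = -6 (d = -6 + (7 - 7) = -6 + 0 = -6)
F(S, O) = 23/63 + S/(7*O) (F(S, O) = (-23/(-9) + S/O)/7 = (-23*(-1/9) + S/O)*(1/7) = (23/9 + S/O)*(1/7) = 23/63 + S/(7*O))
F(d, -9) + P = (23/63 + (1/7)*(-6)/(-9)) + 2118 = (23/63 + (1/7)*(-6)*(-1/9)) + 2118 = (23/63 + 2/21) + 2118 = 29/63 + 2118 = 133463/63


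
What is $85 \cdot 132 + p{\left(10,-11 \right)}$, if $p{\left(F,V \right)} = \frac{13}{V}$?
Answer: $\frac{123407}{11} \approx 11219.0$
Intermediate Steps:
$85 \cdot 132 + p{\left(10,-11 \right)} = 85 \cdot 132 + \frac{13}{-11} = 11220 + 13 \left(- \frac{1}{11}\right) = 11220 - \frac{13}{11} = \frac{123407}{11}$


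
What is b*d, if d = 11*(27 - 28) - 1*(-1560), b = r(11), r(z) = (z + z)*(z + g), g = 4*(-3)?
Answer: -34078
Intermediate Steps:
g = -12
r(z) = 2*z*(-12 + z) (r(z) = (z + z)*(z - 12) = (2*z)*(-12 + z) = 2*z*(-12 + z))
b = -22 (b = 2*11*(-12 + 11) = 2*11*(-1) = -22)
d = 1549 (d = 11*(-1) + 1560 = -11 + 1560 = 1549)
b*d = -22*1549 = -34078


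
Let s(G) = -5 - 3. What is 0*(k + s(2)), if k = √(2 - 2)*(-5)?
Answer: 0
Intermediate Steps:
s(G) = -8
k = 0 (k = √0*(-5) = 0*(-5) = 0)
0*(k + s(2)) = 0*(0 - 8) = 0*(-8) = 0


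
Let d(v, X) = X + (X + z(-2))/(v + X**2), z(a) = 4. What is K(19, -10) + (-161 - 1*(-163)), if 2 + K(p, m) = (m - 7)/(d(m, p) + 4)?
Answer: -5967/8096 ≈ -0.73703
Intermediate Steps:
d(v, X) = X + (4 + X)/(v + X**2) (d(v, X) = X + (X + 4)/(v + X**2) = X + (4 + X)/(v + X**2))
K(p, m) = -2 + (-7 + m)/(4 + (4 + p + p**3 + m*p)/(m + p**2)) (K(p, m) = -2 + (m - 7)/((4 + p + p**3 + p*m)/(m + p**2) + 4) = -2 + (-7 + m)/((4 + p + p**3 + m*p)/(m + p**2) + 4) = -2 + (-7 + m)/(4 + (4 + p + p**3 + m*p)/(m + p**2)))
K(19, -10) + (-161 - 1*(-163)) = (-8 - 2*19 - 2*19**3 - (15 - 1*(-10))*(-10 + 19**2) - 2*(-10)*19)/(4 + 19 + 19**3 + 4*(-10) + 4*19**2 - 10*19) + (-161 - 1*(-163)) = (-8 - 38 - 2*6859 - (15 + 10)*(-10 + 361) + 380)/(4 + 19 + 6859 - 40 + 4*361 - 190) + (-161 + 163) = (-8 - 38 - 13718 - 1*25*351 + 380)/(4 + 19 + 6859 - 40 + 1444 - 190) + 2 = (-8 - 38 - 13718 - 8775 + 380)/8096 + 2 = (1/8096)*(-22159) + 2 = -22159/8096 + 2 = -5967/8096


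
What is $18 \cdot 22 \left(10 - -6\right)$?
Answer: $6336$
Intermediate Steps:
$18 \cdot 22 \left(10 - -6\right) = 396 \left(10 + 6\right) = 396 \cdot 16 = 6336$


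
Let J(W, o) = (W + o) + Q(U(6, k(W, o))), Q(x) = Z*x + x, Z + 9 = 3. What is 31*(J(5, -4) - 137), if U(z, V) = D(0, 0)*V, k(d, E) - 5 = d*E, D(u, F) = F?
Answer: -4216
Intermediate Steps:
Z = -6 (Z = -9 + 3 = -6)
k(d, E) = 5 + E*d (k(d, E) = 5 + d*E = 5 + E*d)
U(z, V) = 0 (U(z, V) = 0*V = 0)
Q(x) = -5*x (Q(x) = -6*x + x = -5*x)
J(W, o) = W + o (J(W, o) = (W + o) - 5*0 = (W + o) + 0 = W + o)
31*(J(5, -4) - 137) = 31*((5 - 4) - 137) = 31*(1 - 137) = 31*(-136) = -4216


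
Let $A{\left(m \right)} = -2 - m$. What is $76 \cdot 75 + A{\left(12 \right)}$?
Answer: $5686$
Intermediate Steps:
$76 \cdot 75 + A{\left(12 \right)} = 76 \cdot 75 - 14 = 5700 - 14 = 5686$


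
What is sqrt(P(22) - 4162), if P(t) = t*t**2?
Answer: sqrt(6486) ≈ 80.536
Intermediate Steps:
P(t) = t**3
sqrt(P(22) - 4162) = sqrt(22**3 - 4162) = sqrt(10648 - 4162) = sqrt(6486)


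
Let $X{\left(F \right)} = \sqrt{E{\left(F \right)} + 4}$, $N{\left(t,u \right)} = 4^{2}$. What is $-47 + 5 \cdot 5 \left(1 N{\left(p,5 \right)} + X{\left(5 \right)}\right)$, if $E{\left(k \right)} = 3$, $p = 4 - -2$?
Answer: $353 + 25 \sqrt{7} \approx 419.14$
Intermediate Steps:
$p = 6$ ($p = 4 + 2 = 6$)
$N{\left(t,u \right)} = 16$
$X{\left(F \right)} = \sqrt{7}$ ($X{\left(F \right)} = \sqrt{3 + 4} = \sqrt{7}$)
$-47 + 5 \cdot 5 \left(1 N{\left(p,5 \right)} + X{\left(5 \right)}\right) = -47 + 5 \cdot 5 \left(1 \cdot 16 + \sqrt{7}\right) = -47 + 25 \left(16 + \sqrt{7}\right) = -47 + \left(400 + 25 \sqrt{7}\right) = 353 + 25 \sqrt{7}$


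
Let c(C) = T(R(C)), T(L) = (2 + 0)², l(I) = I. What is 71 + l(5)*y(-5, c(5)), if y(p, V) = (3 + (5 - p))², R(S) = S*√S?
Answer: 916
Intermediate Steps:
R(S) = S^(3/2)
T(L) = 4 (T(L) = 2² = 4)
c(C) = 4
y(p, V) = (8 - p)²
71 + l(5)*y(-5, c(5)) = 71 + 5*(-8 - 5)² = 71 + 5*(-13)² = 71 + 5*169 = 71 + 845 = 916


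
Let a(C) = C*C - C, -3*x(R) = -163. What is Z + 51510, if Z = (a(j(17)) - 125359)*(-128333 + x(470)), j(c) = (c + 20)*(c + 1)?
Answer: -122197205386/3 ≈ -4.0732e+10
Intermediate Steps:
j(c) = (1 + c)*(20 + c) (j(c) = (20 + c)*(1 + c) = (1 + c)*(20 + c))
x(R) = 163/3 (x(R) = -⅓*(-163) = 163/3)
a(C) = C² - C
Z = -122197359916/3 (Z = ((20 + 17² + 21*17)*(-1 + (20 + 17² + 21*17)) - 125359)*(-128333 + 163/3) = ((20 + 289 + 357)*(-1 + (20 + 289 + 357)) - 125359)*(-384836/3) = (666*(-1 + 666) - 125359)*(-384836/3) = (666*665 - 125359)*(-384836/3) = (442890 - 125359)*(-384836/3) = 317531*(-384836/3) = -122197359916/3 ≈ -4.0732e+10)
Z + 51510 = -122197359916/3 + 51510 = -122197205386/3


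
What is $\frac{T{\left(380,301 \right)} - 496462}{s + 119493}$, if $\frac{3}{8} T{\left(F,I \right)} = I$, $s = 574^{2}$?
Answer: $- \frac{1486978}{1346907} \approx -1.104$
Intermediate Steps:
$s = 329476$
$T{\left(F,I \right)} = \frac{8 I}{3}$
$\frac{T{\left(380,301 \right)} - 496462}{s + 119493} = \frac{\frac{8}{3} \cdot 301 - 496462}{329476 + 119493} = \frac{\frac{2408}{3} - 496462}{448969} = \left(- \frac{1486978}{3}\right) \frac{1}{448969} = - \frac{1486978}{1346907}$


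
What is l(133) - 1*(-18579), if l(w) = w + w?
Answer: 18845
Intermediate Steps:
l(w) = 2*w
l(133) - 1*(-18579) = 2*133 - 1*(-18579) = 266 + 18579 = 18845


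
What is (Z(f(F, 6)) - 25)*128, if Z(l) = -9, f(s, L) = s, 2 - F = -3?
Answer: -4352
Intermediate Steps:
F = 5 (F = 2 - 1*(-3) = 2 + 3 = 5)
(Z(f(F, 6)) - 25)*128 = (-9 - 25)*128 = -34*128 = -4352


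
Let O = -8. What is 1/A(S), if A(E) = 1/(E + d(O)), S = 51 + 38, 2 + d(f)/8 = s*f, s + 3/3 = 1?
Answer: 73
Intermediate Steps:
s = 0 (s = -1 + 1 = 0)
d(f) = -16 (d(f) = -16 + 8*(0*f) = -16 + 8*0 = -16 + 0 = -16)
S = 89
A(E) = 1/(-16 + E) (A(E) = 1/(E - 16) = 1/(-16 + E))
1/A(S) = 1/(1/(-16 + 89)) = 1/(1/73) = 73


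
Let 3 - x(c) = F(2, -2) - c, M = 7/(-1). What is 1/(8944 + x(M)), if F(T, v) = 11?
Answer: 1/8929 ≈ 0.00011199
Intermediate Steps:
M = -7 (M = 7*(-1) = -7)
x(c) = -8 + c (x(c) = 3 - (11 - c) = 3 + (-11 + c) = -8 + c)
1/(8944 + x(M)) = 1/(8944 + (-8 - 7)) = 1/(8944 - 15) = 1/8929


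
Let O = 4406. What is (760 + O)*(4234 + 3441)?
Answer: 39649050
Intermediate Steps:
(760 + O)*(4234 + 3441) = (760 + 4406)*(4234 + 3441) = 5166*7675 = 39649050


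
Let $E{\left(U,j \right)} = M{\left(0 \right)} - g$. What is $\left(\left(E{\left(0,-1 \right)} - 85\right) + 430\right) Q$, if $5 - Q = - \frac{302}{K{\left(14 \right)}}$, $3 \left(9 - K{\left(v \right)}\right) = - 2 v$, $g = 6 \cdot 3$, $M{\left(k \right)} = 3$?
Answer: $7086$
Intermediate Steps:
$g = 18$
$E{\left(U,j \right)} = -15$ ($E{\left(U,j \right)} = 3 - 18 = -15$)
$K{\left(v \right)} = 9 + \frac{2 v}{3}$ ($K{\left(v \right)} = 9 - \frac{\left(-2\right) v}{3} = 9 + \frac{2 v}{3}$)
$Q = \frac{1181}{55}$ ($Q = 5 - - \frac{302}{9 + \frac{2}{3} \cdot 14} = 5 - - \frac{302}{9 + \frac{28}{3}} = 5 - - \frac{302}{\frac{55}{3}} = 5 - \left(-302\right) \frac{3}{55} = 5 - - \frac{906}{55} = 5 + \frac{906}{55} = \frac{1181}{55} \approx 21.473$)
$\left(\left(E{\left(0,-1 \right)} - 85\right) + 430\right) Q = \left(\left(-15 - 85\right) + 430\right) \frac{1181}{55} = \left(-100 + 430\right) \frac{1181}{55} = 330 \cdot \frac{1181}{55} = 7086$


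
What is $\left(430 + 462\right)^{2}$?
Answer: $795664$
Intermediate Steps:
$\left(430 + 462\right)^{2} = 892^{2} = 795664$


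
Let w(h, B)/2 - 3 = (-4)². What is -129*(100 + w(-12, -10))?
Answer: -17802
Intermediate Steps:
w(h, B) = 38 (w(h, B) = 6 + 2*(-4)² = 6 + 2*16 = 6 + 32 = 38)
-129*(100 + w(-12, -10)) = -129*(100 + 38) = -129*138 = -17802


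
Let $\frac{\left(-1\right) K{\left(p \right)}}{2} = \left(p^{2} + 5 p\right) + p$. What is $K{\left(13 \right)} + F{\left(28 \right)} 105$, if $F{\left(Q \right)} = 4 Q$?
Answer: $11266$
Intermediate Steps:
$K{\left(p \right)} = - 12 p - 2 p^{2}$ ($K{\left(p \right)} = - 2 \left(\left(p^{2} + 5 p\right) + p\right) = - 2 \left(p^{2} + 6 p\right) = - 12 p - 2 p^{2}$)
$K{\left(13 \right)} + F{\left(28 \right)} 105 = \left(-2\right) 13 \left(6 + 13\right) + 4 \cdot 28 \cdot 105 = \left(-2\right) 13 \cdot 19 + 112 \cdot 105 = -494 + 11760 = 11266$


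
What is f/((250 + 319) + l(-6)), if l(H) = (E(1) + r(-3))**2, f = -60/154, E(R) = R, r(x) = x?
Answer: -10/14707 ≈ -0.00067995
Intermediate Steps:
f = -30/77 (f = -60*1/154 = -30/77 ≈ -0.38961)
l(H) = 4 (l(H) = (1 - 3)**2 = (-2)**2 = 4)
f/((250 + 319) + l(-6)) = -30/(77*((250 + 319) + 4)) = -30/(77*(569 + 4)) = -30/77/573 = -30/77*1/573 = -10/14707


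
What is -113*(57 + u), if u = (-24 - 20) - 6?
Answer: -791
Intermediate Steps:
u = -50 (u = -44 - 6 = -50)
-113*(57 + u) = -113*(57 - 50) = -113*7 = -791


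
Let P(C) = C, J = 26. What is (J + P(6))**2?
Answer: 1024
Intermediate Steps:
(J + P(6))**2 = (26 + 6)**2 = 32**2 = 1024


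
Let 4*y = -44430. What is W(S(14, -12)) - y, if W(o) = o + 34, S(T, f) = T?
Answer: 22311/2 ≈ 11156.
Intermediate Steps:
W(o) = 34 + o
y = -22215/2 (y = (¼)*(-44430) = -22215/2 ≈ -11108.)
W(S(14, -12)) - y = (34 + 14) - 1*(-22215/2) = 48 + 22215/2 = 22311/2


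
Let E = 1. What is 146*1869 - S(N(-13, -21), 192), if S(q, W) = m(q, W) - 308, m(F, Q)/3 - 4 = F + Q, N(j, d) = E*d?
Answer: 272657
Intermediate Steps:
N(j, d) = d (N(j, d) = 1*d = d)
m(F, Q) = 12 + 3*F + 3*Q (m(F, Q) = 12 + 3*(F + Q) = 12 + (3*F + 3*Q) = 12 + 3*F + 3*Q)
S(q, W) = -296 + 3*W + 3*q (S(q, W) = (12 + 3*q + 3*W) - 308 = (12 + 3*W + 3*q) - 308 = -296 + 3*W + 3*q)
146*1869 - S(N(-13, -21), 192) = 146*1869 - (-296 + 3*192 + 3*(-21)) = 272874 - (-296 + 576 - 63) = 272874 - 1*217 = 272874 - 217 = 272657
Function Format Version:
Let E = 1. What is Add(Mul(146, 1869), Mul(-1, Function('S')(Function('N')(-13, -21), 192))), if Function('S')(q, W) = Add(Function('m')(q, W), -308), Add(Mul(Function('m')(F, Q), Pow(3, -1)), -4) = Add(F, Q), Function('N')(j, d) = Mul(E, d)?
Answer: 272657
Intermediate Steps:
Function('N')(j, d) = d (Function('N')(j, d) = Mul(1, d) = d)
Function('m')(F, Q) = Add(12, Mul(3, F), Mul(3, Q)) (Function('m')(F, Q) = Add(12, Mul(3, Add(F, Q))) = Add(12, Add(Mul(3, F), Mul(3, Q))) = Add(12, Mul(3, F), Mul(3, Q)))
Function('S')(q, W) = Add(-296, Mul(3, W), Mul(3, q)) (Function('S')(q, W) = Add(Add(12, Mul(3, q), Mul(3, W)), -308) = Add(Add(12, Mul(3, W), Mul(3, q)), -308) = Add(-296, Mul(3, W), Mul(3, q)))
Add(Mul(146, 1869), Mul(-1, Function('S')(Function('N')(-13, -21), 192))) = Add(Mul(146, 1869), Mul(-1, Add(-296, Mul(3, 192), Mul(3, -21)))) = Add(272874, Mul(-1, Add(-296, 576, -63))) = Add(272874, Mul(-1, 217)) = Add(272874, -217) = 272657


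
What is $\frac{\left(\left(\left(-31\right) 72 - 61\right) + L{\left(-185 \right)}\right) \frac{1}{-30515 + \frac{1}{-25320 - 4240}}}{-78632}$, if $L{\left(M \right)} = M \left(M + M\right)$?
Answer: $\frac{244450115}{8865988008429} \approx 2.7572 \cdot 10^{-5}$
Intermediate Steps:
$L{\left(M \right)} = 2 M^{2}$ ($L{\left(M \right)} = M 2 M = 2 M^{2}$)
$\frac{\left(\left(\left(-31\right) 72 - 61\right) + L{\left(-185 \right)}\right) \frac{1}{-30515 + \frac{1}{-25320 - 4240}}}{-78632} = \frac{\left(\left(\left(-31\right) 72 - 61\right) + 2 \left(-185\right)^{2}\right) \frac{1}{-30515 + \frac{1}{-25320 - 4240}}}{-78632} = \frac{\left(-2232 - 61\right) + 2 \cdot 34225}{-30515 + \frac{1}{-29560}} \left(- \frac{1}{78632}\right) = \frac{-2293 + 68450}{-30515 - \frac{1}{29560}} \left(- \frac{1}{78632}\right) = \frac{66157}{- \frac{902023401}{29560}} \left(- \frac{1}{78632}\right) = 66157 \left(- \frac{29560}{902023401}\right) \left(- \frac{1}{78632}\right) = \left(- \frac{1955600920}{902023401}\right) \left(- \frac{1}{78632}\right) = \frac{244450115}{8865988008429}$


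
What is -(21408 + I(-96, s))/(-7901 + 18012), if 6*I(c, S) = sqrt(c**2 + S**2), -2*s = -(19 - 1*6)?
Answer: -21408/10111 - sqrt(37033)/121332 ≈ -2.1189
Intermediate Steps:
s = 13/2 (s = -(-1)*(19 - 1*6)/2 = -(-1)*(19 - 6)/2 = -(-1)*13/2 = -1/2*(-13) = 13/2 ≈ 6.5000)
I(c, S) = sqrt(S**2 + c**2)/6 (I(c, S) = sqrt(c**2 + S**2)/6 = sqrt(S**2 + c**2)/6)
-(21408 + I(-96, s))/(-7901 + 18012) = -(21408 + sqrt((13/2)**2 + (-96)**2)/6)/(-7901 + 18012) = -(21408 + sqrt(169/4 + 9216)/6)/10111 = -(21408 + sqrt(37033/4)/6)/10111 = -(21408 + (sqrt(37033)/2)/6)/10111 = -(21408 + sqrt(37033)/12)/10111 = -(21408/10111 + sqrt(37033)/121332) = -21408/10111 - sqrt(37033)/121332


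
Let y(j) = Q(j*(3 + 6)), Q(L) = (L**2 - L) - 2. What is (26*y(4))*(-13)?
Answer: -425204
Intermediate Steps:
Q(L) = -2 + L**2 - L
y(j) = -2 - 9*j + 81*j**2 (y(j) = -2 + (j*(3 + 6))**2 - j*(3 + 6) = -2 + (j*9)**2 - j*9 = -2 + (9*j)**2 - 9*j = -2 + 81*j**2 - 9*j = -2 - 9*j + 81*j**2)
(26*y(4))*(-13) = (26*(-2 - 9*4 + 81*4**2))*(-13) = (26*(-2 - 36 + 81*16))*(-13) = (26*(-2 - 36 + 1296))*(-13) = (26*1258)*(-13) = 32708*(-13) = -425204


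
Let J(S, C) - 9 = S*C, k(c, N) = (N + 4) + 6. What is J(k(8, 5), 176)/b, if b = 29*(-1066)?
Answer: -2649/30914 ≈ -0.085689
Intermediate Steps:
k(c, N) = 10 + N (k(c, N) = (4 + N) + 6 = 10 + N)
J(S, C) = 9 + C*S (J(S, C) = 9 + S*C = 9 + C*S)
b = -30914
J(k(8, 5), 176)/b = (9 + 176*(10 + 5))/(-30914) = (9 + 176*15)*(-1/30914) = (9 + 2640)*(-1/30914) = 2649*(-1/30914) = -2649/30914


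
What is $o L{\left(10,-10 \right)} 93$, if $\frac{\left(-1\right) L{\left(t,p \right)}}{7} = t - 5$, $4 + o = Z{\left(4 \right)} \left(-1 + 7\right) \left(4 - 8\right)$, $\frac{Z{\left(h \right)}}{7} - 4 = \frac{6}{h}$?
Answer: $3020640$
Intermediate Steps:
$Z{\left(h \right)} = 28 + \frac{42}{h}$ ($Z{\left(h \right)} = 28 + 7 \frac{6}{h} = 28 + \frac{42}{h}$)
$o = -928$ ($o = -4 + \left(28 + \frac{42}{4}\right) \left(-1 + 7\right) \left(4 - 8\right) = -4 + \left(28 + 42 \cdot \frac{1}{4}\right) 6 \left(-4\right) = -4 + \left(28 + \frac{21}{2}\right) \left(-24\right) = -4 + \frac{77}{2} \left(-24\right) = -4 - 924 = -928$)
$L{\left(t,p \right)} = 35 - 7 t$ ($L{\left(t,p \right)} = - 7 \left(t - 5\right) = - 7 \left(-5 + t\right) = 35 - 7 t$)
$o L{\left(10,-10 \right)} 93 = - 928 \left(35 - 70\right) 93 = \left(-928\right) \left(-35\right) 93 = 32480 \cdot 93 = 3020640$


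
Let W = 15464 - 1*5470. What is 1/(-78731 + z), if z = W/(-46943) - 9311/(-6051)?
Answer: -284052093/22363328721404 ≈ -1.2702e-5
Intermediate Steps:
W = 9994 (W = 15464 - 5470 = 9994)
z = 376612579/284052093 (z = 9994/(-46943) - 9311/(-6051) = 9994*(-1/46943) - 9311*(-1/6051) = -9994/46943 + 9311/6051 = 376612579/284052093 ≈ 1.3259)
1/(-78731 + z) = 1/(-78731 + 376612579/284052093) = 1/(-22363328721404/284052093) = -284052093/22363328721404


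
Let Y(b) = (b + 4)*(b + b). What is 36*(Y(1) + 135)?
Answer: 5220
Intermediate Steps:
Y(b) = 2*b*(4 + b) (Y(b) = (4 + b)*(2*b) = 2*b*(4 + b))
36*(Y(1) + 135) = 36*(2*1*(4 + 1) + 135) = 36*(2*1*5 + 135) = 36*(10 + 135) = 36*145 = 5220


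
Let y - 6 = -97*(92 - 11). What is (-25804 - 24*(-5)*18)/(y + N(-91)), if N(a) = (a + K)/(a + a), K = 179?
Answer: 2151604/714485 ≈ 3.0114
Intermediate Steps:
N(a) = (179 + a)/(2*a) (N(a) = (a + 179)/(a + a) = (179 + a)/((2*a)) = (179 + a)*(1/(2*a)) = (179 + a)/(2*a))
y = -7851 (y = 6 - 97*(92 - 11) = 6 - 97*81 = 6 - 7857 = -7851)
(-25804 - 24*(-5)*18)/(y + N(-91)) = (-25804 - 24*(-5)*18)/(-7851 + (½)*(179 - 91)/(-91)) = (-25804 + 120*18)/(-7851 + (½)*(-1/91)*88) = (-25804 + 2160)/(-7851 - 44/91) = -23644/(-714485/91) = -23644*(-91/714485) = 2151604/714485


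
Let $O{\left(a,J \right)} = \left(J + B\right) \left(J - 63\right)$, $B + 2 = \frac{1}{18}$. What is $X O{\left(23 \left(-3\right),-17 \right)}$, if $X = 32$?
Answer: $\frac{436480}{9} \approx 48498.0$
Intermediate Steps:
$B = - \frac{35}{18}$ ($B = -2 + \frac{1}{18} = - \frac{35}{18} \approx -1.9444$)
$O{\left(a,J \right)} = \left(-63 + J\right) \left(- \frac{35}{18} + J\right)$ ($O{\left(a,J \right)} = \left(J - \frac{35}{18}\right) \left(J - 63\right) = \left(- \frac{35}{18} + J\right) \left(-63 + J\right) = \left(-63 + J\right) \left(- \frac{35}{18} + J\right)$)
$X O{\left(23 \left(-3\right),-17 \right)} = 32 \left(\frac{245}{2} + \left(-17\right)^{2} - - \frac{19873}{18}\right) = 32 \left(\frac{245}{2} + 289 + \frac{19873}{18}\right) = 32 \cdot \frac{13640}{9} = \frac{436480}{9}$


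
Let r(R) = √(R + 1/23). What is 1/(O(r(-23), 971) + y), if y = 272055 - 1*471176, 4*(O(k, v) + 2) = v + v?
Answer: -2/397275 ≈ -5.0343e-6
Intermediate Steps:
r(R) = √(1/23 + R) (r(R) = √(R + 1/23) = √(1/23 + R))
O(k, v) = -2 + v/2 (O(k, v) = -2 + (v + v)/4 = -2 + (2*v)/4 = -2 + v/2)
y = -199121 (y = 272055 - 471176 = -199121)
1/(O(r(-23), 971) + y) = 1/((-2 + (½)*971) - 199121) = 1/((-2 + 971/2) - 199121) = 1/(967/2 - 199121) = 1/(-397275/2) = -2/397275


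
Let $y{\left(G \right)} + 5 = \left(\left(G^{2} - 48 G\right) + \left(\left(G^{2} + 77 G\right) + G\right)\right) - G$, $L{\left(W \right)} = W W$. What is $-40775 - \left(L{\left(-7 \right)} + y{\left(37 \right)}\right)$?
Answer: $-44630$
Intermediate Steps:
$L{\left(W \right)} = W^{2}$
$y{\left(G \right)} = -5 + 2 G^{2} + 29 G$ ($y{\left(G \right)} = -5 - \left(- 29 G - 2 G^{2}\right) = -5 + \left(2 G^{2} + 29 G\right) = -5 + 2 G^{2} + 29 G$)
$-40775 - \left(L{\left(-7 \right)} + y{\left(37 \right)}\right) = -40775 - \left(\left(-7\right)^{2} + \left(-5 + 2 \cdot 37^{2} + 29 \cdot 37\right)\right) = -40775 - \left(49 + \left(-5 + 2 \cdot 1369 + 1073\right)\right) = -40775 - \left(49 + \left(-5 + 2738 + 1073\right)\right) = -40775 - \left(49 + 3806\right) = -40775 - 3855 = -44630$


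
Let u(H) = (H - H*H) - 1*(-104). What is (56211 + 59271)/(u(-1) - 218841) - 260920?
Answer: -19024498454/72913 ≈ -2.6092e+5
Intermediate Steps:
u(H) = 104 + H - H**2 (u(H) = (H - H**2) + 104 = 104 + H - H**2)
(56211 + 59271)/(u(-1) - 218841) - 260920 = (56211 + 59271)/((104 - 1 - 1*(-1)**2) - 218841) - 260920 = 115482/((104 - 1 - 1*1) - 218841) - 260920 = 115482/((104 - 1 - 1) - 218841) - 260920 = 115482/(102 - 218841) - 260920 = 115482/(-218739) - 260920 = 115482*(-1/218739) - 260920 = -38494/72913 - 260920 = -19024498454/72913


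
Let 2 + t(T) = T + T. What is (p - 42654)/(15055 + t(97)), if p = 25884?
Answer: -16770/15247 ≈ -1.0999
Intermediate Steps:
t(T) = -2 + 2*T (t(T) = -2 + (T + T) = -2 + 2*T)
(p - 42654)/(15055 + t(97)) = (25884 - 42654)/(15055 + (-2 + 2*97)) = -16770/(15055 + (-2 + 194)) = -16770/(15055 + 192) = -16770/15247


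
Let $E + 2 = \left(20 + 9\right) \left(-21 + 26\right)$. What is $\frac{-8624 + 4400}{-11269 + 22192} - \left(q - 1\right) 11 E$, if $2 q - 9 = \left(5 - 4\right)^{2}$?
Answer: $- \frac{2082780}{331} \approx -6292.4$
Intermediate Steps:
$E = 143$ ($E = -2 + \left(20 + 9\right) \left(-21 + 26\right) = -2 + 29 \cdot 5 = -2 + 145 = 143$)
$q = 5$ ($q = \frac{9}{2} + \frac{\left(5 - 4\right)^{2}}{2} = \frac{9}{2} + \frac{1^{2}}{2} = \frac{9}{2} + \frac{1}{2} \cdot 1 = \frac{9}{2} + \frac{1}{2} = 5$)
$\frac{-8624 + 4400}{-11269 + 22192} - \left(q - 1\right) 11 E = \frac{-8624 + 4400}{-11269 + 22192} - \left(5 - 1\right) 11 \cdot 143 = - \frac{4224}{10923} - 4 \cdot 11 \cdot 143 = \left(-4224\right) \frac{1}{10923} - 44 \cdot 143 = - \frac{128}{331} - 6292 = - \frac{2082780}{331}$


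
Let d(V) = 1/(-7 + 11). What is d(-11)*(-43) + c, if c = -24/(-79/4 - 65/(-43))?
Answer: -118379/12548 ≈ -9.4341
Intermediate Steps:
d(V) = ¼ (d(V) = 1/4 = ¼)
c = 4128/3137 (c = -24/(-79*¼ - 65*(-1/43)) = -24/(-79/4 + 65/43) = -24/(-3137/172) = -24*(-172/3137) = 4128/3137 ≈ 1.3159)
d(-11)*(-43) + c = (¼)*(-43) + 4128/3137 = -43/4 + 4128/3137 = -118379/12548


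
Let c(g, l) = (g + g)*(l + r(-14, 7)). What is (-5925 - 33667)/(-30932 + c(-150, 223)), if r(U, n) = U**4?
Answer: 707/207547 ≈ 0.0034065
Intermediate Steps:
c(g, l) = 2*g*(38416 + l) (c(g, l) = (g + g)*(l + (-14)**4) = (2*g)*(l + 38416) = (2*g)*(38416 + l) = 2*g*(38416 + l))
(-5925 - 33667)/(-30932 + c(-150, 223)) = (-5925 - 33667)/(-30932 + 2*(-150)*(38416 + 223)) = -39592/(-30932 + 2*(-150)*38639) = -39592/(-30932 - 11591700) = -39592/(-11622632) = -39592*(-1/11622632) = 707/207547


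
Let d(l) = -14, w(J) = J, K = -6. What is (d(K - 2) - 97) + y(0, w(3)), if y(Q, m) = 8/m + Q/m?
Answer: -325/3 ≈ -108.33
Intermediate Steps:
(d(K - 2) - 97) + y(0, w(3)) = (-14 - 97) + (8 + 0)/3 = -111 + (⅓)*8 = -111 + 8/3 = -325/3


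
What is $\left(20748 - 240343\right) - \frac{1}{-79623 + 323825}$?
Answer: $- \frac{53625538191}{244202} \approx -2.196 \cdot 10^{5}$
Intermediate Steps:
$\left(20748 - 240343\right) - \frac{1}{-79623 + 323825} = \left(20748 - 240343\right) - \frac{1}{244202} = -219595 - \frac{1}{244202} = - \frac{53625538191}{244202}$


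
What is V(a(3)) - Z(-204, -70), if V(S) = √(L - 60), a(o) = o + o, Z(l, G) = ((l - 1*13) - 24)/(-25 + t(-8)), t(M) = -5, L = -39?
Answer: -241/30 + 3*I*√11 ≈ -8.0333 + 9.9499*I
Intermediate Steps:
Z(l, G) = 37/30 - l/30 (Z(l, G) = ((l - 1*13) - 24)/(-25 - 5) = ((l - 13) - 24)/(-30) = ((-13 + l) - 24)*(-1/30) = (-37 + l)*(-1/30) = 37/30 - l/30)
a(o) = 2*o
V(S) = 3*I*√11 (V(S) = √(-39 - 60) = √(-99) = 3*I*√11)
V(a(3)) - Z(-204, -70) = 3*I*√11 - (37/30 - 1/30*(-204)) = 3*I*√11 - (37/30 + 34/5) = 3*I*√11 - 1*241/30 = 3*I*√11 - 241/30 = -241/30 + 3*I*√11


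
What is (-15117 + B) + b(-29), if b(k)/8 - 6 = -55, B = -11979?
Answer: -27488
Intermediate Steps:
b(k) = -392 (b(k) = 48 + 8*(-55) = 48 - 440 = -392)
(-15117 + B) + b(-29) = (-15117 - 11979) - 392 = -27096 - 392 = -27488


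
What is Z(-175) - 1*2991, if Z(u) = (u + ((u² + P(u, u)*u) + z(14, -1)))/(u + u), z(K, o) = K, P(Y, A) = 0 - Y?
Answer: -149527/50 ≈ -2990.5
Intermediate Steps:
P(Y, A) = -Y
Z(u) = (14 + u)/(2*u) (Z(u) = (u + ((u² + (-u)*u) + 14))/(u + u) = (u + ((u² - u²) + 14))/((2*u)) = (u + (0 + 14))*(1/(2*u)) = (u + 14)*(1/(2*u)) = (14 + u)*(1/(2*u)) = (14 + u)/(2*u))
Z(-175) - 1*2991 = (½)*(14 - 175)/(-175) - 1*2991 = (½)*(-1/175)*(-161) - 2991 = 23/50 - 2991 = -149527/50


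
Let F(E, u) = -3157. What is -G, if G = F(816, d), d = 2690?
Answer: 3157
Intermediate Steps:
G = -3157
-G = -1*(-3157) = 3157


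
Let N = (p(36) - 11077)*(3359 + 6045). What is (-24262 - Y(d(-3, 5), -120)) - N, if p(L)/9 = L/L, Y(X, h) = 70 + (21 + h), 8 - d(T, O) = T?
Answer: 104059239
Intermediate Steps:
d(T, O) = 8 - T
Y(X, h) = 91 + h
p(L) = 9 (p(L) = 9*(L/L) = 9*1 = 9)
N = -104083472 (N = (9 - 11077)*(3359 + 6045) = -11068*9404 = -104083472)
(-24262 - Y(d(-3, 5), -120)) - N = (-24262 - (91 - 120)) - 1*(-104083472) = (-24262 - 1*(-29)) + 104083472 = (-24262 + 29) + 104083472 = -24233 + 104083472 = 104059239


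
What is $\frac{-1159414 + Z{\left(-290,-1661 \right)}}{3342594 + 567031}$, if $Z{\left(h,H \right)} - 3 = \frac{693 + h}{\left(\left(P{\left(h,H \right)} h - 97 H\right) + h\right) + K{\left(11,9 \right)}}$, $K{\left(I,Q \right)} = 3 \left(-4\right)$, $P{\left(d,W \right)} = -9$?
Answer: $- \frac{189476742272}{638930465625} \approx -0.29655$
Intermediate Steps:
$K{\left(I,Q \right)} = -12$
$Z{\left(h,H \right)} = 3 + \frac{693 + h}{-12 - 97 H - 8 h}$ ($Z{\left(h,H \right)} = 3 + \frac{693 + h}{\left(\left(- 9 h - 97 H\right) + h\right) - 12} = 3 + \frac{693 + h}{\left(\left(- 97 H - 9 h\right) + h\right) - 12} = 3 + \frac{693 + h}{\left(- 97 H - 8 h\right) - 12} = 3 + \frac{693 + h}{-12 - 97 H - 8 h}$)
$\frac{-1159414 + Z{\left(-290,-1661 \right)}}{3342594 + 567031} = \frac{-1159414 + \frac{-657 + 23 \left(-290\right) + 291 \left(-1661\right)}{12 + 8 \left(-290\right) + 97 \left(-1661\right)}}{3342594 + 567031} = \frac{-1159414 + \frac{-657 - 6670 - 483351}{12 - 2320 - 161117}}{3909625} = \left(-1159414 + \frac{1}{-163425} \left(-490678\right)\right) \frac{1}{3909625} = \left(-1159414 - - \frac{490678}{163425}\right) \frac{1}{3909625} = \left(-1159414 + \frac{490678}{163425}\right) \frac{1}{3909625} = \left(- \frac{189476742272}{163425}\right) \frac{1}{3909625} = - \frac{189476742272}{638930465625}$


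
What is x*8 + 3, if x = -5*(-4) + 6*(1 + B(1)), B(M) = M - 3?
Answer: 115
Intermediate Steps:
B(M) = -3 + M
x = 14 (x = -5*(-4) + 6*(1 + (-3 + 1)) = 20 + 6*(1 - 2) = 20 + 6*(-1) = 20 - 6 = 14)
x*8 + 3 = 14*8 + 3 = 112 + 3 = 115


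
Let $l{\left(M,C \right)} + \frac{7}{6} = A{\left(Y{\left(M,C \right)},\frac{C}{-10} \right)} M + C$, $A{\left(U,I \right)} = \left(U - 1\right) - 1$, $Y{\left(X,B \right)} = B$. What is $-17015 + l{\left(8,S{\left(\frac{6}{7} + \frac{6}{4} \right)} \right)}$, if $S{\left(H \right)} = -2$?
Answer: $- \frac{102301}{6} \approx -17050.0$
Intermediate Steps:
$A{\left(U,I \right)} = -2 + U$ ($A{\left(U,I \right)} = \left(-1 + U\right) - 1 = -2 + U$)
$l{\left(M,C \right)} = - \frac{7}{6} + C + M \left(-2 + C\right)$ ($l{\left(M,C \right)} = - \frac{7}{6} + \left(\left(-2 + C\right) M + C\right) = - \frac{7}{6} + \left(M \left(-2 + C\right) + C\right) = - \frac{7}{6} + \left(C + M \left(-2 + C\right)\right) = - \frac{7}{6} + C + M \left(-2 + C\right)$)
$-17015 + l{\left(8,S{\left(\frac{6}{7} + \frac{6}{4} \right)} \right)} = -17015 - \left(\frac{19}{6} - 8 \left(-2 - 2\right)\right) = -17015 - \frac{211}{6} = - \frac{102301}{6}$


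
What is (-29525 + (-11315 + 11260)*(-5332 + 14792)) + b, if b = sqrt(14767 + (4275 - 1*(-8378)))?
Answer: -549825 + 2*sqrt(6855) ≈ -5.4966e+5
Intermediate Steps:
b = 2*sqrt(6855) (b = sqrt(14767 + (4275 + 8378)) = sqrt(14767 + 12653) = sqrt(27420) = 2*sqrt(6855) ≈ 165.59)
(-29525 + (-11315 + 11260)*(-5332 + 14792)) + b = (-29525 + (-11315 + 11260)*(-5332 + 14792)) + 2*sqrt(6855) = (-29525 - 55*9460) + 2*sqrt(6855) = (-29525 - 520300) + 2*sqrt(6855) = -549825 + 2*sqrt(6855)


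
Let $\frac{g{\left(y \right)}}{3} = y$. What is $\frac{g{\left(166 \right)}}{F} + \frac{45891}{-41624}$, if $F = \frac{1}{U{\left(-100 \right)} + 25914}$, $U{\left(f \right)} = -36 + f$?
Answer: $\frac{534345723165}{41624} \approx 1.2837 \cdot 10^{7}$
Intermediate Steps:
$g{\left(y \right)} = 3 y$
$F = \frac{1}{25778}$ ($F = \frac{1}{\left(-36 - 100\right) + 25914} = \frac{1}{-136 + 25914} = \frac{1}{25778} \approx 3.8793 \cdot 10^{-5}$)
$\frac{g{\left(166 \right)}}{F} + \frac{45891}{-41624} = 3 \cdot 166 \frac{1}{\frac{1}{25778}} + \frac{45891}{-41624} = 498 \cdot 25778 + 45891 \left(- \frac{1}{41624}\right) = 12837444 - \frac{45891}{41624} = \frac{534345723165}{41624}$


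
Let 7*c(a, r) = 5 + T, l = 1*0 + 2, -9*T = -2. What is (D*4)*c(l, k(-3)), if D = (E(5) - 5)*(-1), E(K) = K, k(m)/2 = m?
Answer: 0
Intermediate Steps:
T = 2/9 (T = -⅑*(-2) = 2/9 ≈ 0.22222)
k(m) = 2*m
l = 2 (l = 0 + 2 = 2)
c(a, r) = 47/63 (c(a, r) = (5 + 2/9)/7 = (⅐)*(47/9) = 47/63)
D = 0 (D = (5 - 5)*(-1) = 0*(-1) = 0)
(D*4)*c(l, k(-3)) = (0*4)*(47/63) = 0*(47/63) = 0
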